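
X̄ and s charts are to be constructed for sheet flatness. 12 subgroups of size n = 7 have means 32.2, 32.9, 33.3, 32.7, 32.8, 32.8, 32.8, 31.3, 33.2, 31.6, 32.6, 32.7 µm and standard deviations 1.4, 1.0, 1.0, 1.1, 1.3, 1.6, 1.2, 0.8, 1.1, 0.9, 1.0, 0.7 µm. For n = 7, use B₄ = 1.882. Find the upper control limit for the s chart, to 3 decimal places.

s̄ = (1.4 + 1.0 + 1.0 + 1.1 + 1.3 + 1.6 + 1.2 + 0.8 + 1.1 + 0.9 + 1.0 + 0.7) / 12 = 1.0917
UCL_s = B₄·s̄ = 1.882 × 1.0917 = 2.0545

2.055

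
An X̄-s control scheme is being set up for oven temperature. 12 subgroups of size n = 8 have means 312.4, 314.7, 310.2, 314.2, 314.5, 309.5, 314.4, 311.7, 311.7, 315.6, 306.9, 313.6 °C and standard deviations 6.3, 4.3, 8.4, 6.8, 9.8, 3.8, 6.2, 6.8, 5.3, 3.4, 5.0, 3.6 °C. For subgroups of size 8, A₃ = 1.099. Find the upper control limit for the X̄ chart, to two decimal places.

X̄̄ = (312.4 + 314.7 + 310.2 + 314.2 + 314.5 + 309.5 + 314.4 + 311.7 + 311.7 + 315.6 + 306.9 + 313.6) / 12 = 312.4500
s̄ = (6.3 + 4.3 + 8.4 + 6.8 + 9.8 + 3.8 + 6.2 + 6.8 + 5.3 + 3.4 + 5.0 + 3.6) / 12 = 5.8083
UCL = X̄̄ + A₃·s̄ = 312.4500 + 1.099 × 5.8083 = 318.8334

318.83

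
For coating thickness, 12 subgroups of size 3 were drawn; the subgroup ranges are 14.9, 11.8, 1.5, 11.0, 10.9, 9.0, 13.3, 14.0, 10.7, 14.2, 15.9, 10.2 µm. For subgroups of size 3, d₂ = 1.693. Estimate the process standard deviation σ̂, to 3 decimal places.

R̄ = (14.9 + 11.8 + 1.5 + 11.0 + 10.9 + 9.0 + 13.3 + 14.0 + 10.7 + 14.2 + 15.9 + 10.2) / 12 = 11.4500
σ̂ = R̄ / d₂ = 11.4500 / 1.693 = 6.7631

6.763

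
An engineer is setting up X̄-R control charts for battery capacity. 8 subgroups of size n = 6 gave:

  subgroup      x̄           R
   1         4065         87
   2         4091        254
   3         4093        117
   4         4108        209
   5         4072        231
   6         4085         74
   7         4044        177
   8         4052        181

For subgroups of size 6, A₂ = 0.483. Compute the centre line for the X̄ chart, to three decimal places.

X̄̄ = (4065 + 4091 + 4093 + 4108 + 4072 + 4085 + 4044 + 4052) / 8 = 32610.0000 / 8 = 4076.2500
CL = X̄̄ = 4076.2500

4076.250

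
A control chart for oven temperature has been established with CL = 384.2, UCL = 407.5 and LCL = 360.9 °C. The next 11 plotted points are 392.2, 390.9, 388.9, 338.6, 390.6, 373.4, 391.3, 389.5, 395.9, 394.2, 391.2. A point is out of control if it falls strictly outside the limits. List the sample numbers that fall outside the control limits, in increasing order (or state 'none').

4

Compare each point to [360.9, 407.5]: sample 4 = 338.6 < LCL.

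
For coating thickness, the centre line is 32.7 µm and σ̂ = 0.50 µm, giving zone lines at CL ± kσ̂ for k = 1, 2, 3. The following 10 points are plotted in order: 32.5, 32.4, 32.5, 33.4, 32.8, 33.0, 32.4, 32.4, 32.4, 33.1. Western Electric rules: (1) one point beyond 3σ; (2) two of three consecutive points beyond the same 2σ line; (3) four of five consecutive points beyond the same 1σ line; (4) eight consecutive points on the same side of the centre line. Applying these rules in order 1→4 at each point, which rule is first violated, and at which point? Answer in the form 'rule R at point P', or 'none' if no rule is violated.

none

Zone of each point (C = within 1σ̂, B = 1σ̂–2σ̂, A = 2σ̂–3σ̂, * = beyond 3σ̂; sign = side of CL): 1:-C, 2:-C, 3:-C, 4:+B, 5:+C, 6:+C, 7:-C, 8:-C, 9:-C, 10:+C
No rule fires across all 10 points.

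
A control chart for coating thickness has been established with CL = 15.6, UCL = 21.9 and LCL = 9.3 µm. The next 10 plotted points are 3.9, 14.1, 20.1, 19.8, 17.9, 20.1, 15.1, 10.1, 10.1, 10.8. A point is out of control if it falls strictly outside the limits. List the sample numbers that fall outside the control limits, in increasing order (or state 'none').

Compare each point to [9.3, 21.9]: sample 1 = 3.9 < LCL.

1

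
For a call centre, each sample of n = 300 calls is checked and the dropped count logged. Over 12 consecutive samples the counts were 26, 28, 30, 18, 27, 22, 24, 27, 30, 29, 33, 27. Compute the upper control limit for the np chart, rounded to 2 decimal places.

41.56

p̄ = Σdᵢ / (k·n) = 321 / (12 × 300) = 0.08917
UCL = np̄ + 3·√(np̄(1−p̄)) = 26.7500 + 3 × √(26.7500×0.91083) = 26.7500 + 3 × 4.9361 = 41.5582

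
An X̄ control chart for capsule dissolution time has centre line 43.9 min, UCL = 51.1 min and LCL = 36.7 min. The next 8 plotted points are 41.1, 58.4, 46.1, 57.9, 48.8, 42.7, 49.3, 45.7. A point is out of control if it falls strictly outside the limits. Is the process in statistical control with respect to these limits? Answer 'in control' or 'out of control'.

Compare each point to [36.7, 51.1]: sample 2 = 58.4 > UCL; sample 4 = 57.9 > UCL.

out of control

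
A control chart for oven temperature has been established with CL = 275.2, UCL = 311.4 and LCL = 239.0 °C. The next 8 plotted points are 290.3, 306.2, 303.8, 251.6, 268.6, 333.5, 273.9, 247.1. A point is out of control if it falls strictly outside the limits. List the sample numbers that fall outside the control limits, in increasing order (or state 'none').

Compare each point to [239.0, 311.4]: sample 6 = 333.5 > UCL.

6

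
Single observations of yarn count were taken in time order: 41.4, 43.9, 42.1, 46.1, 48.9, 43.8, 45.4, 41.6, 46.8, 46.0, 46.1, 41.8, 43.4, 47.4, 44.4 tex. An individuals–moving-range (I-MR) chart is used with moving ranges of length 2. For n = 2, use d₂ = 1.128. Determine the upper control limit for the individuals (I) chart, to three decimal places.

X̄ = (41.4 + 43.9 + 42.1 + 46.1 + 48.9 + 43.8 + 45.4 + 41.6 + 46.8 + 46.0 + 46.1 + 41.8 + 43.4 + 47.4 + 44.4) / 15 = 44.6067
Moving ranges: 2.5, 1.8, 4.0, 2.8, 5.1, 1.6, 3.8, 5.2, 0.8, 0.1, 4.3, 1.6, 4.0, 3.0; M̄R̄ = 40.6000 / 14 = 2.9000
UCL = X̄ + 3·M̄R̄/d₂ = 44.6067 + 3 × 2.9000 / 1.128 = 52.3194

52.319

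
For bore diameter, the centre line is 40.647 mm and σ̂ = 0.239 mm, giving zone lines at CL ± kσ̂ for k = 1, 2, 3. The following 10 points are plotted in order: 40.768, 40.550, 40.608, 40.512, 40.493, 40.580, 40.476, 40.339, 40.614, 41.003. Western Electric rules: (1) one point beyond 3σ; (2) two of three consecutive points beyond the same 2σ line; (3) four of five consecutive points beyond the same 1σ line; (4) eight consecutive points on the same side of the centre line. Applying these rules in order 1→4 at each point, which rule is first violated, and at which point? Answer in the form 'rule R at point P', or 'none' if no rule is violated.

rule 4 at point 9

Zone of each point (C = within 1σ̂, B = 1σ̂–2σ̂, A = 2σ̂–3σ̂, * = beyond 3σ̂; sign = side of CL): 1:+C, 2:-C, 3:-C, 4:-C, 5:-C, 6:-C, 7:-C, 8:-B, 9:-C, 10:+B
Rule 4 (eight consecutive points on the same side of the centre line) is satisfied at point 9.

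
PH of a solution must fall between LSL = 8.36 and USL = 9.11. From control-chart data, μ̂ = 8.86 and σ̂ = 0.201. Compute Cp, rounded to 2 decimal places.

0.62

Cp = (USL − LSL) / (6σ̂) = (9.11 − 8.36) / (6 × 0.201) = 0.7500 / 1.2060 = 0.6219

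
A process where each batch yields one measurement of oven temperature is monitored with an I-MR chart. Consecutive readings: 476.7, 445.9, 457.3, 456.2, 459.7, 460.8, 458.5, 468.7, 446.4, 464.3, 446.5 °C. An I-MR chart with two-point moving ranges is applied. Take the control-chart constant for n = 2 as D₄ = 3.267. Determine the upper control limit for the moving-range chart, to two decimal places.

38.68

Moving ranges: 30.8, 11.4, 1.1, 3.5, 1.1, 2.3, 10.2, 22.3, 17.9, 17.8; M̄R̄ = 118.4000 / 10 = 11.8400
UCL_MR = D₄·M̄R̄ = 3.267 × 11.8400 = 38.6813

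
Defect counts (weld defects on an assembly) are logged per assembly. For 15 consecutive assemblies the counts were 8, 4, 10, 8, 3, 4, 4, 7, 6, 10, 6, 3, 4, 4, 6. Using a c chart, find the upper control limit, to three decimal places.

13.025

c̄ = (8 + 4 + 10 + 8 + 3 + 4 + 4 + 7 + 6 + 10 + 6 + 3 + 4 + 4 + 6) / 15 = 87 / 15 = 5.8000
UCL = c̄ + 3√c̄ = 5.8000 + 3 × √5.8000 = 5.8000 + 3 × 2.4083 = 13.0250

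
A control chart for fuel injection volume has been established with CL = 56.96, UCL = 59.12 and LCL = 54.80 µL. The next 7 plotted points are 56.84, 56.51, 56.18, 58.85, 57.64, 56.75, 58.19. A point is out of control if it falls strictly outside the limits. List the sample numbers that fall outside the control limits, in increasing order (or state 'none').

none

All 7 points lie within [54.80, 59.12].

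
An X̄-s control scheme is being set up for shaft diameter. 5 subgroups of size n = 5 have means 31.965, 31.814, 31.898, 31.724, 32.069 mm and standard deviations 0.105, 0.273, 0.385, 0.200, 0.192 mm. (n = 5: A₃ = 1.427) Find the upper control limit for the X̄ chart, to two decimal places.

X̄̄ = (31.965 + 31.814 + 31.898 + 31.724 + 32.069) / 5 = 31.8940
s̄ = (0.105 + 0.273 + 0.385 + 0.200 + 0.192) / 5 = 0.2310
UCL = X̄̄ + A₃·s̄ = 31.8940 + 1.427 × 0.2310 = 32.2236

32.22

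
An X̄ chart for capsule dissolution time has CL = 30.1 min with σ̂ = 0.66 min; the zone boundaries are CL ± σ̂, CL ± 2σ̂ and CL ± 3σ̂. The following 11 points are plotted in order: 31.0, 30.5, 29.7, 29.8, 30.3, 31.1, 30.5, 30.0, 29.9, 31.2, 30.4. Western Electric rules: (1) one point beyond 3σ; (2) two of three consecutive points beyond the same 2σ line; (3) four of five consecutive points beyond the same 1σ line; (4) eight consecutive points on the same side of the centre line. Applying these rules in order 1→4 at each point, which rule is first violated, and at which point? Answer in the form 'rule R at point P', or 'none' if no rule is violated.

none

Zone of each point (C = within 1σ̂, B = 1σ̂–2σ̂, A = 2σ̂–3σ̂, * = beyond 3σ̂; sign = side of CL): 1:+B, 2:+C, 3:-C, 4:-C, 5:+C, 6:+B, 7:+C, 8:-C, 9:-C, 10:+B, 11:+C
No rule fires across all 11 points.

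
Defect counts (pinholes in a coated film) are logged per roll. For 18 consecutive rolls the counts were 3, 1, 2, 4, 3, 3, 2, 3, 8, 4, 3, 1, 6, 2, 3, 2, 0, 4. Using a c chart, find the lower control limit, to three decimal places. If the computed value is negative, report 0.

0.000

c̄ = (3 + 1 + 2 + 4 + 3 + 3 + 2 + 3 + 8 + 4 + 3 + 1 + 6 + 2 + 3 + 2 + 0 + 4) / 18 = 54 / 18 = 3.0000
LCL = c̄ − 3√c̄ = 3.0000 − 3 × 1.7321 = -2.1962 → 0 (cannot be negative)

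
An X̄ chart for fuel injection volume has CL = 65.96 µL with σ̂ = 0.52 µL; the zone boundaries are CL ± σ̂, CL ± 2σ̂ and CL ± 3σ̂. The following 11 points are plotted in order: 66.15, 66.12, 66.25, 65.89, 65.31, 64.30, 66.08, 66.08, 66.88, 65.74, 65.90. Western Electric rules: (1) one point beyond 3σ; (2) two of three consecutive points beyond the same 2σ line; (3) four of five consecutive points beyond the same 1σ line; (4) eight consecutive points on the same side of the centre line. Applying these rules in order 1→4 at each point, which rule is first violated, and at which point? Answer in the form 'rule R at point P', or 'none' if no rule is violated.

Zone of each point (C = within 1σ̂, B = 1σ̂–2σ̂, A = 2σ̂–3σ̂, * = beyond 3σ̂; sign = side of CL): 1:+C, 2:+C, 3:+C, 4:-C, 5:-B, 6:-*, 7:+C, 8:+C, 9:+B, 10:-C, 11:-C
Rule 1 (one point beyond the 3σ limits) is satisfied at point 6.

rule 1 at point 6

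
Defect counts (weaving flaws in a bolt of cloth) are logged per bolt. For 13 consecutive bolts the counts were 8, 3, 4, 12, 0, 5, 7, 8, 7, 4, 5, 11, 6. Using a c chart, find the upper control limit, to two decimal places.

c̄ = (8 + 3 + 4 + 12 + 0 + 5 + 7 + 8 + 7 + 4 + 5 + 11 + 6) / 13 = 80 / 13 = 6.1538
UCL = c̄ + 3√c̄ = 6.1538 + 3 × √6.1538 = 6.1538 + 3 × 2.4807 = 13.5959

13.60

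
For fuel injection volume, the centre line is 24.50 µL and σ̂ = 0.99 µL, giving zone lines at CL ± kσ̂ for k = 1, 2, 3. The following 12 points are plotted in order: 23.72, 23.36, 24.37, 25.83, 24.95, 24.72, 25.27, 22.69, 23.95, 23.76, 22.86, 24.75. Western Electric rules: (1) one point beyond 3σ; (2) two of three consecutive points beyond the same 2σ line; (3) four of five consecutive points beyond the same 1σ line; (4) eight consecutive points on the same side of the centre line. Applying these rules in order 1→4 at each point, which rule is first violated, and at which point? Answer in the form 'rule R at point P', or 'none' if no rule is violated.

none

Zone of each point (C = within 1σ̂, B = 1σ̂–2σ̂, A = 2σ̂–3σ̂, * = beyond 3σ̂; sign = side of CL): 1:-C, 2:-B, 3:-C, 4:+B, 5:+C, 6:+C, 7:+C, 8:-B, 9:-C, 10:-C, 11:-B, 12:+C
No rule fires across all 12 points.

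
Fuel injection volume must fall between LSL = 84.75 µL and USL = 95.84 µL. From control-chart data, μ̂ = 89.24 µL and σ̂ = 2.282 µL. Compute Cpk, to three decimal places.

Cpu = (USL − μ̂) / (3σ̂) = (95.84 − 89.24) / (3 × 2.282) = 0.9641; Cpl = (μ̂ − LSL) / (3σ̂) = (89.24 − 84.75) / (3 × 2.282) = 0.6559; Cpk = min(Cpu, Cpl) = 0.6559

0.656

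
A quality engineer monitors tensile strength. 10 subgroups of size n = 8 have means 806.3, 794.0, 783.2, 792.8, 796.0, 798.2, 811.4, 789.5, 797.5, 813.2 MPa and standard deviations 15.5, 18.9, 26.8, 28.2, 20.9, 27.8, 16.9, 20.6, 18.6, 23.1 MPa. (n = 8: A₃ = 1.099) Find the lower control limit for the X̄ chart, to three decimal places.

774.329

X̄̄ = (806.3 + 794.0 + 783.2 + 792.8 + 796.0 + 798.2 + 811.4 + 789.5 + 797.5 + 813.2) / 10 = 798.2100
s̄ = (15.5 + 18.9 + 26.8 + 28.2 + 20.9 + 27.8 + 16.9 + 20.6 + 18.6 + 23.1) / 10 = 21.7300
LCL = X̄̄ − A₃·s̄ = 798.2100 − 1.099 × 21.7300 = 774.3287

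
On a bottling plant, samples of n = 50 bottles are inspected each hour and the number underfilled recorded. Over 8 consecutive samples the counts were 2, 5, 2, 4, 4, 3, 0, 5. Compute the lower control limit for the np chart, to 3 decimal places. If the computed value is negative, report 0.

0.000

p̄ = Σdᵢ / (k·n) = 25 / (8 × 50) = 0.06250
LCL = np̄ − 3·√(np̄(1−p̄)) = 3.1250 − 3 × 1.7116 = -2.0099 → 0 (negative, so LCL = 0)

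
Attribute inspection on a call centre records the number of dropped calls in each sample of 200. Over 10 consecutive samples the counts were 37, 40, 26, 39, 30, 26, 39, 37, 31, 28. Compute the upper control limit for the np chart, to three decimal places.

p̄ = Σdᵢ / (k·n) = 333 / (10 × 200) = 0.16650
UCL = np̄ + 3·√(np̄(1−p̄)) = 33.3000 + 3 × √(33.3000×0.83350) = 33.3000 + 3 × 5.2684 = 49.1051

49.105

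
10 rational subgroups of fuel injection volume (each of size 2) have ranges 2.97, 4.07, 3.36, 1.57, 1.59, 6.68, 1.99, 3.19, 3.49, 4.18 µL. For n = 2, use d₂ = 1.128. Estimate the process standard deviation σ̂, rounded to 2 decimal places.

R̄ = (2.97 + 4.07 + 3.36 + 1.57 + 1.59 + 6.68 + 1.99 + 3.19 + 3.49 + 4.18) / 10 = 3.3090
σ̂ = R̄ / d₂ = 3.3090 / 1.128 = 2.9335

2.93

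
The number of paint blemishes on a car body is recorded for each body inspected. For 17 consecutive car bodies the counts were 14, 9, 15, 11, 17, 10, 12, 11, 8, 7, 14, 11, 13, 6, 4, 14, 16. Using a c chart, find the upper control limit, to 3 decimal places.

c̄ = (14 + 9 + 15 + 11 + 17 + 10 + 12 + 11 + 8 + 7 + 14 + 11 + 13 + 6 + 4 + 14 + 16) / 17 = 192 / 17 = 11.2941
UCL = c̄ + 3√c̄ = 11.2941 + 3 × √11.2941 = 11.2941 + 3 × 3.3607 = 21.3761

21.376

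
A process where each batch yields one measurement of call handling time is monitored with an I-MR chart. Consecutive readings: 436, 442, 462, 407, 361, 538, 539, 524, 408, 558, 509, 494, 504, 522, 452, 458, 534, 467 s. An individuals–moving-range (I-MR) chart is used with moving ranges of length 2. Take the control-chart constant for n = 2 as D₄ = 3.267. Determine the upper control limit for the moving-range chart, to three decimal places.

Moving ranges: 6, 20, 55, 46, 177, 1, 15, 116, 150, 49, 15, 10, 18, 70, 6, 76, 67; M̄R̄ = 897.0000 / 17 = 52.7647
UCL_MR = D₄·M̄R̄ = 3.267 × 52.7647 = 172.3823

172.382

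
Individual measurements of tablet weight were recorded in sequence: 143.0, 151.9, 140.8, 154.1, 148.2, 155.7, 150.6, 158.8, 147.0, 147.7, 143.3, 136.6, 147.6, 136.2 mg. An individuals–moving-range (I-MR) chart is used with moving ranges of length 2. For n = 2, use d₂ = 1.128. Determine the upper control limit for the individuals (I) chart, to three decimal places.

168.936

X̄ = (143.0 + 151.9 + 140.8 + 154.1 + 148.2 + 155.7 + 150.6 + 158.8 + 147.0 + 147.7 + 143.3 + 136.6 + 147.6 + 136.2) / 14 = 147.2500
Moving ranges: 8.9, 11.1, 13.3, 5.9, 7.5, 5.1, 8.2, 11.8, 0.7, 4.4, 6.7, 11.0, 11.4; M̄R̄ = 106.0000 / 13 = 8.1538
UCL = X̄ + 3·M̄R̄/d₂ = 147.2500 + 3 × 8.1538 / 1.128 = 168.9358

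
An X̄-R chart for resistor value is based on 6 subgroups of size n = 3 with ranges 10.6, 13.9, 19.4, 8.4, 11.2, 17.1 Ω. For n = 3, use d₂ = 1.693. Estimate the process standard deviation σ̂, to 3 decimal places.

R̄ = (10.6 + 13.9 + 19.4 + 8.4 + 11.2 + 17.1) / 6 = 13.4333
σ̂ = R̄ / d₂ = 13.4333 / 1.693 = 7.9346

7.935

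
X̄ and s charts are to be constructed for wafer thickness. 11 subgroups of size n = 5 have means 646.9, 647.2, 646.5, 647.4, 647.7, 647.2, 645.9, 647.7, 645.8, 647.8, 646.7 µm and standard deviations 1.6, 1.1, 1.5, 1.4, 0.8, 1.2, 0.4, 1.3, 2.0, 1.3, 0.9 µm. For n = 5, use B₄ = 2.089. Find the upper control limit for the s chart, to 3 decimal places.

s̄ = (1.6 + 1.1 + 1.5 + 1.4 + 0.8 + 1.2 + 0.4 + 1.3 + 2.0 + 1.3 + 0.9) / 11 = 1.2273
UCL_s = B₄·s̄ = 2.089 × 1.2273 = 2.5638

2.564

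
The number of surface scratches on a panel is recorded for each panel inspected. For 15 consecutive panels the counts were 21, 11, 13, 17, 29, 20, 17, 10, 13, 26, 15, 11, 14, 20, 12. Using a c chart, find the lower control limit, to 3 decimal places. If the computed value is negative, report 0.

c̄ = (21 + 11 + 13 + 17 + 29 + 20 + 17 + 10 + 13 + 26 + 15 + 11 + 14 + 20 + 12) / 15 = 249 / 15 = 16.6000
LCL = c̄ − 3√c̄ = 16.6000 − 3 × 4.0743 = 4.3771

4.377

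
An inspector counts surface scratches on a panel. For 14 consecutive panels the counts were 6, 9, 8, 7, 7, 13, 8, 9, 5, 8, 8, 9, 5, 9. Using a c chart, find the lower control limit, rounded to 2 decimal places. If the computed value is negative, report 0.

c̄ = (6 + 9 + 8 + 7 + 7 + 13 + 8 + 9 + 5 + 8 + 8 + 9 + 5 + 9) / 14 = 111 / 14 = 7.9286
LCL = c̄ − 3√c̄ = 7.9286 − 3 × 2.8158 = -0.5187 → 0 (cannot be negative)

0.00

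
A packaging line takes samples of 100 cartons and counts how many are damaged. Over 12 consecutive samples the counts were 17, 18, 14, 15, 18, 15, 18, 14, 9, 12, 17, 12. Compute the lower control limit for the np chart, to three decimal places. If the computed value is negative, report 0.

p̄ = Σdᵢ / (k·n) = 179 / (12 × 100) = 0.14917
LCL = np̄ − 3·√(np̄(1−p̄)) = 14.9167 − 3 × 3.5625 = 4.2291

4.229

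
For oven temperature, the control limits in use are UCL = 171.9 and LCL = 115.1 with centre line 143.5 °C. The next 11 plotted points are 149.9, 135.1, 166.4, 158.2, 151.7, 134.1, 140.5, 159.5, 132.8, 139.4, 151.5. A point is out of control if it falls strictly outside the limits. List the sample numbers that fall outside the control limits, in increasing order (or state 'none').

All 11 points lie within [115.1, 171.9].

none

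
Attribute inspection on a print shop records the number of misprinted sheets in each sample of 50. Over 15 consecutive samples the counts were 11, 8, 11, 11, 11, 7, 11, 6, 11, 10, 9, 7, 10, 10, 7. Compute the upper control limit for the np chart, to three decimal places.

17.599

p̄ = Σdᵢ / (k·n) = 140 / (15 × 50) = 0.18667
UCL = np̄ + 3·√(np̄(1−p̄)) = 9.3333 + 3 × √(9.3333×0.81333) = 9.3333 + 3 × 2.7552 = 17.5989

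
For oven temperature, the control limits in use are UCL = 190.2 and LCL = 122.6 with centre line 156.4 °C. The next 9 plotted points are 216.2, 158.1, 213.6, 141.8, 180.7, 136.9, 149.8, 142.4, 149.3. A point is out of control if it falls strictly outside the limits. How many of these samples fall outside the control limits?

2

Compare each point to [122.6, 190.2]: sample 1 = 216.2 > UCL; sample 3 = 213.6 > UCL.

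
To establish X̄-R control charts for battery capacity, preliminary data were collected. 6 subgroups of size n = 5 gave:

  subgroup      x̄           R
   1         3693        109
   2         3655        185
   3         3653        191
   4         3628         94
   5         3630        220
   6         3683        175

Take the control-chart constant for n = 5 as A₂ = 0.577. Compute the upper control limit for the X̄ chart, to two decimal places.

X̄̄ = (3693 + 3655 + 3653 + 3628 + 3630 + 3683) / 6 = 21942.0000 / 6 = 3657.0000
R̄ = (109 + 185 + 191 + 94 + 220 + 175) / 6 = 974.0000 / 6 = 162.3333
UCL = X̄̄ + A₂·R̄ = 3657.0000 + 0.577 × 162.3333 = 3750.6663

3750.67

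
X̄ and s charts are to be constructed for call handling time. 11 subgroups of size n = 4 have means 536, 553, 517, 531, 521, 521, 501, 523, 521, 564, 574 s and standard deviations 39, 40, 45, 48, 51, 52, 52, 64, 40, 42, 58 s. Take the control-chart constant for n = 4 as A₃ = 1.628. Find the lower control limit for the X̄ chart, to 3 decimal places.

X̄̄ = (536 + 553 + 517 + 531 + 521 + 521 + 501 + 523 + 521 + 564 + 574) / 11 = 532.9091
s̄ = (39 + 40 + 45 + 48 + 51 + 52 + 52 + 64 + 40 + 42 + 58) / 11 = 48.2727
LCL = X̄̄ − A₃·s̄ = 532.9091 − 1.628 × 48.2727 = 454.3211

454.321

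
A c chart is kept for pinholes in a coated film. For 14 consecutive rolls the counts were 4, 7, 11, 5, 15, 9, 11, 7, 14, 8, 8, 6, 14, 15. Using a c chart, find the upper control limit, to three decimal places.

18.853

c̄ = (4 + 7 + 11 + 5 + 15 + 9 + 11 + 7 + 14 + 8 + 8 + 6 + 14 + 15) / 14 = 134 / 14 = 9.5714
UCL = c̄ + 3√c̄ = 9.5714 + 3 × √9.5714 = 9.5714 + 3 × 3.0938 = 18.8527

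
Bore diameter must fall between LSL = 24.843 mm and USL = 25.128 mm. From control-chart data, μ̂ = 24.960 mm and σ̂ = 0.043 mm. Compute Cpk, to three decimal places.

Cpu = (USL − μ̂) / (3σ̂) = (25.128 − 24.960) / (3 × 0.043) = 1.3023; Cpl = (μ̂ − LSL) / (3σ̂) = (24.960 − 24.843) / (3 × 0.043) = 0.9070; Cpk = min(Cpu, Cpl) = 0.9070

0.907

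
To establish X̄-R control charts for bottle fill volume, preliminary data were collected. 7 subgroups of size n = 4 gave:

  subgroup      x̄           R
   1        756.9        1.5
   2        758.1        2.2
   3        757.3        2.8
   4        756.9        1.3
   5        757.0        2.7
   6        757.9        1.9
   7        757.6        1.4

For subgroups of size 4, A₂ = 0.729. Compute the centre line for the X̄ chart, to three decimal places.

X̄̄ = (756.9 + 758.1 + 757.3 + 756.9 + 757.0 + 757.9 + 757.6) / 7 = 5301.7000 / 7 = 757.3857
CL = X̄̄ = 757.3857

757.386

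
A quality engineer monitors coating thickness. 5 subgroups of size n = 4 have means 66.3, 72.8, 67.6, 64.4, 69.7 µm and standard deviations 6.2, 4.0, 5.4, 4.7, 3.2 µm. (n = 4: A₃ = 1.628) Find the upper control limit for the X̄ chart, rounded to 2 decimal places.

X̄̄ = (66.3 + 72.8 + 67.6 + 64.4 + 69.7) / 5 = 68.1600
s̄ = (6.2 + 4.0 + 5.4 + 4.7 + 3.2) / 5 = 4.7000
UCL = X̄̄ + A₃·s̄ = 68.1600 + 1.628 × 4.7000 = 75.8116

75.81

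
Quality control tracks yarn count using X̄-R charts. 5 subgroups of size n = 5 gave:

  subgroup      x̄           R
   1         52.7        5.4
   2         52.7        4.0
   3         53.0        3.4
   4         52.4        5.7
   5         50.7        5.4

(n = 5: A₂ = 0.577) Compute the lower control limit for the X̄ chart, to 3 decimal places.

X̄̄ = (52.7 + 52.7 + 53.0 + 52.4 + 50.7) / 5 = 261.5000 / 5 = 52.3000
R̄ = (5.4 + 4.0 + 3.4 + 5.7 + 5.4) / 5 = 23.9000 / 5 = 4.7800
LCL = X̄̄ − A₂·R̄ = 52.3000 − 0.577 × 4.7800 = 49.5419

49.542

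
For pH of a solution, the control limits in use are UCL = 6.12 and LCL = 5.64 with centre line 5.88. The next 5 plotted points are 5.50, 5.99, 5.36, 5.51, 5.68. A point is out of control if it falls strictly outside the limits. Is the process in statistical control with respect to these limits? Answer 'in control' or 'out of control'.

Compare each point to [5.64, 6.12]: sample 1 = 5.50 < LCL; sample 3 = 5.36 < LCL; sample 4 = 5.51 < LCL.

out of control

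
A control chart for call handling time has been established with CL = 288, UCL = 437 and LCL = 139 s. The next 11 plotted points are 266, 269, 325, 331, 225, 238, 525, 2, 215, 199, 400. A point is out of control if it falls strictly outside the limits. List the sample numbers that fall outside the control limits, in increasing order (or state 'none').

7, 8

Compare each point to [139, 437]: sample 7 = 525 > UCL; sample 8 = 2 < LCL.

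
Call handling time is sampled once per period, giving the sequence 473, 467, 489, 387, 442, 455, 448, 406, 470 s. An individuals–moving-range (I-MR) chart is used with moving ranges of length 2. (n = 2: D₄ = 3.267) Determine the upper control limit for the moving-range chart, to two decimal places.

Moving ranges: 6, 22, 102, 55, 13, 7, 42, 64; M̄R̄ = 311.0000 / 8 = 38.8750
UCL_MR = D₄·M̄R̄ = 3.267 × 38.8750 = 127.0046

127.00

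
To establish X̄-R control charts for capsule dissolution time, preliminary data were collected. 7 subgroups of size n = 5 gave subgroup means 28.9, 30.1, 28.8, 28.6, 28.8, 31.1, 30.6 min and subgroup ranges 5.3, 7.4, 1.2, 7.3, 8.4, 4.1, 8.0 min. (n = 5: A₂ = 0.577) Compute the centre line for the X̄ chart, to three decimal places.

29.557

X̄̄ = (28.9 + 30.1 + 28.8 + 28.6 + 28.8 + 31.1 + 30.6) / 7 = 206.9000 / 7 = 29.5571
CL = X̄̄ = 29.5571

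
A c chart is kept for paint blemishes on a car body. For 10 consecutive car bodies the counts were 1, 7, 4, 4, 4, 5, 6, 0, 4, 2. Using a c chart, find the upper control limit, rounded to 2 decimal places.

c̄ = (1 + 7 + 4 + 4 + 4 + 5 + 6 + 0 + 4 + 2) / 10 = 37 / 10 = 3.7000
UCL = c̄ + 3√c̄ = 3.7000 + 3 × √3.7000 = 3.7000 + 3 × 1.9235 = 9.4706

9.47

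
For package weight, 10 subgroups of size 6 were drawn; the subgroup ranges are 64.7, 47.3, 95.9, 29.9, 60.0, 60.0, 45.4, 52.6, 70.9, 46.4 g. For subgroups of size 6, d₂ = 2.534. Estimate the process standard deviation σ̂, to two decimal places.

R̄ = (64.7 + 47.3 + 95.9 + 29.9 + 60.0 + 60.0 + 45.4 + 52.6 + 70.9 + 46.4) / 10 = 57.3100
σ̂ = R̄ / d₂ = 57.3100 / 2.534 = 22.6164

22.62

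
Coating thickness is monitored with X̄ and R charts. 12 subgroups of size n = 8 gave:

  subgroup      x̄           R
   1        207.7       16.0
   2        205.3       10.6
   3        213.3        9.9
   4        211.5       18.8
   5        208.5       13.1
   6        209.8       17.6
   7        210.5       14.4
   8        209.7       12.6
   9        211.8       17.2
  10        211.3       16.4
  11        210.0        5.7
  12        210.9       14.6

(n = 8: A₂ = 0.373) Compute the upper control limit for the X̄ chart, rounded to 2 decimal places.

215.21

X̄̄ = (207.7 + 205.3 + 213.3 + 211.5 + 208.5 + 209.8 + 210.5 + 209.7 + 211.8 + 211.3 + 210.0 + 210.9) / 12 = 2520.3000 / 12 = 210.0250
R̄ = (16.0 + 10.6 + 9.9 + 18.8 + 13.1 + 17.6 + 14.4 + 12.6 + 17.2 + 16.4 + 5.7 + 14.6) / 12 = 166.9000 / 12 = 13.9083
UCL = X̄̄ + A₂·R̄ = 210.0250 + 0.373 × 13.9083 = 215.2128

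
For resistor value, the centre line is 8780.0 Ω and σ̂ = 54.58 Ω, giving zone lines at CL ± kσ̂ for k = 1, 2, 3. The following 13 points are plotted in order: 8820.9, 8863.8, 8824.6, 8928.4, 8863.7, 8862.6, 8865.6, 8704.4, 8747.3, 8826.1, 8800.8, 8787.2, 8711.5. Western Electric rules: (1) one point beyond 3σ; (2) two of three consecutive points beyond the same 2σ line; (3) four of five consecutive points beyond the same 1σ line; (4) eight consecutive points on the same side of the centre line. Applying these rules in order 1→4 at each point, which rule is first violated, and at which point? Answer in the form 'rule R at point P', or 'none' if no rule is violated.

Zone of each point (C = within 1σ̂, B = 1σ̂–2σ̂, A = 2σ̂–3σ̂, * = beyond 3σ̂; sign = side of CL): 1:+C, 2:+B, 3:+C, 4:+A, 5:+B, 6:+B, 7:+B, 8:-B, 9:-C, 10:+C, 11:+C, 12:+C, 13:-B
Rule 3 (four of five consecutive points beyond the same 1σ limit) is satisfied at point 6.

rule 3 at point 6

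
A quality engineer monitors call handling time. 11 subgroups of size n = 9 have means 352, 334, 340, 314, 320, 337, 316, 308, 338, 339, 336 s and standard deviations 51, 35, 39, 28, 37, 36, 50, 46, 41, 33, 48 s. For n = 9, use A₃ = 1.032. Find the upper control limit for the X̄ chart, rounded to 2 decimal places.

X̄̄ = (352 + 334 + 340 + 314 + 320 + 337 + 316 + 308 + 338 + 339 + 336) / 11 = 330.3636
s̄ = (51 + 35 + 39 + 28 + 37 + 36 + 50 + 46 + 41 + 33 + 48) / 11 = 40.3636
UCL = X̄̄ + A₃·s̄ = 330.3636 + 1.032 × 40.3636 = 372.0189

372.02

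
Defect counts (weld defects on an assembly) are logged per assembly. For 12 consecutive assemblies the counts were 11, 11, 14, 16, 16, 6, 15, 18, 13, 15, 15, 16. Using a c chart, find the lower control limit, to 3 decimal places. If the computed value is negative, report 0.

c̄ = (11 + 11 + 14 + 16 + 16 + 6 + 15 + 18 + 13 + 15 + 15 + 16) / 12 = 166 / 12 = 13.8333
LCL = c̄ − 3√c̄ = 13.8333 − 3 × 3.7193 = 2.6754

2.675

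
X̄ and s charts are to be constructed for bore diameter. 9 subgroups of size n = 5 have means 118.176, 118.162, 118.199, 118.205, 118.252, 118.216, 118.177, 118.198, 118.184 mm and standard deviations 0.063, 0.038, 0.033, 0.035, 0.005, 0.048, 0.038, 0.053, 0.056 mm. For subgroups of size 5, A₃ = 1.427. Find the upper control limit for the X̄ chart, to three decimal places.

X̄̄ = (118.176 + 118.162 + 118.199 + 118.205 + 118.252 + 118.216 + 118.177 + 118.198 + 118.184) / 9 = 118.1966
s̄ = (0.063 + 0.038 + 0.033 + 0.035 + 0.005 + 0.048 + 0.038 + 0.053 + 0.056) / 9 = 0.0410
UCL = X̄̄ + A₃·s̄ = 118.1966 + 1.427 × 0.0410 = 118.2551

118.255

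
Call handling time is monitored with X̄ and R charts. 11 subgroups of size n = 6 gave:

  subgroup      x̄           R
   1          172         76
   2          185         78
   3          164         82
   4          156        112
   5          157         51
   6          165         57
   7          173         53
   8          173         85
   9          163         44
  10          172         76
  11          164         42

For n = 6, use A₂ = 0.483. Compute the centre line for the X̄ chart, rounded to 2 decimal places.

167.64

X̄̄ = (172 + 185 + 164 + 156 + 157 + 165 + 173 + 173 + 163 + 172 + 164) / 11 = 1844.0000 / 11 = 167.6364
CL = X̄̄ = 167.6364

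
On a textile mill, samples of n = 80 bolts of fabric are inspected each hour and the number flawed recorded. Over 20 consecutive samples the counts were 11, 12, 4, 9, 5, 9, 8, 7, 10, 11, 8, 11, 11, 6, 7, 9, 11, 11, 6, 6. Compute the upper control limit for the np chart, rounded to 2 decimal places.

p̄ = Σdᵢ / (k·n) = 172 / (20 × 80) = 0.10750
UCL = np̄ + 3·√(np̄(1−p̄)) = 8.6000 + 3 × √(8.6000×0.89250) = 8.6000 + 3 × 2.7705 = 16.9114

16.91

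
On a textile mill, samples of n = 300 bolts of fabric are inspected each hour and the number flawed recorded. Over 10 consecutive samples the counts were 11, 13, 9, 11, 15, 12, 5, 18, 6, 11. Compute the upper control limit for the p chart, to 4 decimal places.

p̄ = Σdᵢ / (k·n) = 111 / (10 × 300) = 0.03700
UCL = p̄ + 3·√(p̄(1−p̄)/n) = 0.03700 + 3 × √(0.03700×0.96300/300) = 0.03700 + 3 × 0.01090 = 0.06969

0.0697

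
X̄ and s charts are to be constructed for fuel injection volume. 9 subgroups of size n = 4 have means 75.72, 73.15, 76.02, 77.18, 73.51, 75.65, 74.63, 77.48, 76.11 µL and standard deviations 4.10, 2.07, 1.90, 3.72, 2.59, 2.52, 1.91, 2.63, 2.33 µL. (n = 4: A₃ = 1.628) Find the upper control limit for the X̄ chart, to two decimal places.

79.79

X̄̄ = (75.72 + 73.15 + 76.02 + 77.18 + 73.51 + 75.65 + 74.63 + 77.48 + 76.11) / 9 = 75.4944
s̄ = (4.10 + 2.07 + 1.90 + 3.72 + 2.59 + 2.52 + 1.91 + 2.63 + 2.33) / 9 = 2.6411
UCL = X̄̄ + A₃·s̄ = 75.4944 + 1.628 × 2.6411 = 79.7942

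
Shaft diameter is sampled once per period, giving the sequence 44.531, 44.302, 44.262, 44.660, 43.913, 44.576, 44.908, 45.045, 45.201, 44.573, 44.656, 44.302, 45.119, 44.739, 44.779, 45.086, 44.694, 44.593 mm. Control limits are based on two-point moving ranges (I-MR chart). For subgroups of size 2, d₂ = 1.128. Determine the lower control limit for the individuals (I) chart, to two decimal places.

43.76

X̄ = (44.531 + 44.302 + 44.262 + 44.660 + 43.913 + 44.576 + 44.908 + 45.045 + 45.201 + 44.573 + 44.656 + 44.302 + 45.119 + 44.739 + 44.779 + 45.086 + 44.694 + 44.593) / 18 = 44.6633
Moving ranges: 0.229, 0.040, 0.398, 0.747, 0.663, 0.332, 0.137, 0.156, 0.628, 0.083, 0.354, 0.817, 0.380, 0.040, 0.307, 0.392, 0.101; M̄R̄ = 5.8040 / 17 = 0.3414
LCL = X̄ − 3·M̄R̄/d₂ = 44.6633 − 3 × 0.3414 / 1.128 = 43.7553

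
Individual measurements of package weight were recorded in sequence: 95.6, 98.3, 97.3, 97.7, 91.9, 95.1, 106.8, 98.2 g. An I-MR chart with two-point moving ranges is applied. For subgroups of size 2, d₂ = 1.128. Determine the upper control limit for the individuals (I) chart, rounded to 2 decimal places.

110.30

X̄ = (95.6 + 98.3 + 97.3 + 97.7 + 91.9 + 95.1 + 106.8 + 98.2) / 8 = 97.6125
Moving ranges: 2.7, 1.0, 0.4, 5.8, 3.2, 11.7, 8.6; M̄R̄ = 33.4000 / 7 = 4.7714
UCL = X̄ + 3·M̄R̄/d₂ = 97.6125 + 3 × 4.7714 / 1.128 = 110.3025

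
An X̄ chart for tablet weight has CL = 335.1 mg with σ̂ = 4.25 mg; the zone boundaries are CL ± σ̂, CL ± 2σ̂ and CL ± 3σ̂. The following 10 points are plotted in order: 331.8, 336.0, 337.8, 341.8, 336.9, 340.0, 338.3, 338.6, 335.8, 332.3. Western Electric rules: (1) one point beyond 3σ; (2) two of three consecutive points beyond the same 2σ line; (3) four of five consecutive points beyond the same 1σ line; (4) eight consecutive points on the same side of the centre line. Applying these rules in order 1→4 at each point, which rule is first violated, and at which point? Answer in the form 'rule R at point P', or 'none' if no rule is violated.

rule 4 at point 9

Zone of each point (C = within 1σ̂, B = 1σ̂–2σ̂, A = 2σ̂–3σ̂, * = beyond 3σ̂; sign = side of CL): 1:-C, 2:+C, 3:+C, 4:+B, 5:+C, 6:+B, 7:+C, 8:+C, 9:+C, 10:-C
Rule 4 (eight consecutive points on the same side of the centre line) is satisfied at point 9.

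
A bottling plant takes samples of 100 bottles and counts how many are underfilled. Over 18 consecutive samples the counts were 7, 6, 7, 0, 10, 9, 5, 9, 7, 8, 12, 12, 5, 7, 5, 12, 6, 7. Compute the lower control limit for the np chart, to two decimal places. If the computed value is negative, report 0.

p̄ = Σdᵢ / (k·n) = 134 / (18 × 100) = 0.07444
LCL = np̄ − 3·√(np̄(1−p̄)) = 7.4444 − 3 × 2.6249 = -0.4303 → 0 (negative, so LCL = 0)

0.00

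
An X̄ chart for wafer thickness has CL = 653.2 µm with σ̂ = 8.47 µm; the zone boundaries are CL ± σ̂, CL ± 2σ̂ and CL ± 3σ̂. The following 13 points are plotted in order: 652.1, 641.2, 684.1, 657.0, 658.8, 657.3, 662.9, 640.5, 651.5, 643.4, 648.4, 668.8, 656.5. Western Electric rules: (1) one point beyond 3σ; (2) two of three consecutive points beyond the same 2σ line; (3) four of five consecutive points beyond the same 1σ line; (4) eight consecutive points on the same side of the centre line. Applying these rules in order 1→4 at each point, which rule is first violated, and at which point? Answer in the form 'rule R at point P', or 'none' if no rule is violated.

Zone of each point (C = within 1σ̂, B = 1σ̂–2σ̂, A = 2σ̂–3σ̂, * = beyond 3σ̂; sign = side of CL): 1:-C, 2:-B, 3:+*, 4:+C, 5:+C, 6:+C, 7:+B, 8:-B, 9:-C, 10:-B, 11:-C, 12:+B, 13:+C
Rule 1 (one point beyond the 3σ limits) is satisfied at point 3.

rule 1 at point 3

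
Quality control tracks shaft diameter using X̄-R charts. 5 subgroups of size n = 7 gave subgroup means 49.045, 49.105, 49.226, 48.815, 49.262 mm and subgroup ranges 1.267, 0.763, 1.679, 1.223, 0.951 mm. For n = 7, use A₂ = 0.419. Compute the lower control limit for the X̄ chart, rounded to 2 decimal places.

48.60

X̄̄ = (49.045 + 49.105 + 49.226 + 48.815 + 49.262) / 5 = 245.4530 / 5 = 49.0906
R̄ = (1.267 + 0.763 + 1.679 + 1.223 + 0.951) / 5 = 5.8830 / 5 = 1.1766
LCL = X̄̄ − A₂·R̄ = 49.0906 − 0.419 × 1.1766 = 48.5976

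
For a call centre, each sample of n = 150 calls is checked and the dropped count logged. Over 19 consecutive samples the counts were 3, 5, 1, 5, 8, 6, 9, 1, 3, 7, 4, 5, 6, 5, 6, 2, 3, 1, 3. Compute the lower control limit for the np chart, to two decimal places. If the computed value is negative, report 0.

0.00

p̄ = Σdᵢ / (k·n) = 83 / (19 × 150) = 0.02912
LCL = np̄ − 3·√(np̄(1−p̄)) = 4.3684 − 3 × 2.0594 = -1.8098 → 0 (negative, so LCL = 0)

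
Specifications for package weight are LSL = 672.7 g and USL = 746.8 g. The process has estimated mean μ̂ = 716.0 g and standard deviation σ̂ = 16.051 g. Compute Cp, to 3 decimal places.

Cp = (USL − LSL) / (6σ̂) = (746.8 − 672.7) / (6 × 16.051) = 74.1000 / 96.3060 = 0.7694

0.769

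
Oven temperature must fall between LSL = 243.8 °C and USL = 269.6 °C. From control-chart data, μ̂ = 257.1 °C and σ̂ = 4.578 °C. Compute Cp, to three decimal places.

0.939

Cp = (USL − LSL) / (6σ̂) = (269.6 − 243.8) / (6 × 4.578) = 25.8000 / 27.4680 = 0.9393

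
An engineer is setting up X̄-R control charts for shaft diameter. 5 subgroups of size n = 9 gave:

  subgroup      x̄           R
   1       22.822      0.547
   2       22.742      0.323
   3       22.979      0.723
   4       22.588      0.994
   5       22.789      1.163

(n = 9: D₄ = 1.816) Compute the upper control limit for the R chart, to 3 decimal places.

R̄ = (0.547 + 0.323 + 0.723 + 0.994 + 1.163) / 5 = 3.7500 / 5 = 0.7500
UCL_R = D₄·R̄ = 1.816 × 0.7500 = 1.3620

1.362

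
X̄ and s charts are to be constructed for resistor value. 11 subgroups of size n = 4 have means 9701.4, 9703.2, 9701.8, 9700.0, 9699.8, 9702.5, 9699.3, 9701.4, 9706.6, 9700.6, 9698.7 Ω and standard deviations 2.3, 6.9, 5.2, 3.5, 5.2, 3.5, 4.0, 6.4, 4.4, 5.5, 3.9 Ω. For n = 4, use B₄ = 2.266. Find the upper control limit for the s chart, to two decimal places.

10.46

s̄ = (2.3 + 6.9 + 5.2 + 3.5 + 5.2 + 3.5 + 4.0 + 6.4 + 4.4 + 5.5 + 3.9) / 11 = 4.6182
UCL_s = B₄·s̄ = 2.266 × 4.6182 = 10.4648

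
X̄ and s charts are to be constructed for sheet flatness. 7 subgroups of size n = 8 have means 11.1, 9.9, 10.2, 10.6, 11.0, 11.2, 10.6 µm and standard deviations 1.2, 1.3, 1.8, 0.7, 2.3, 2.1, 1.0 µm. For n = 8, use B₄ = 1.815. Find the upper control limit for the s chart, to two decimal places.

s̄ = (1.2 + 1.3 + 1.8 + 0.7 + 2.3 + 2.1 + 1.0) / 7 = 1.4857
UCL_s = B₄·s̄ = 1.815 × 1.4857 = 2.6966

2.70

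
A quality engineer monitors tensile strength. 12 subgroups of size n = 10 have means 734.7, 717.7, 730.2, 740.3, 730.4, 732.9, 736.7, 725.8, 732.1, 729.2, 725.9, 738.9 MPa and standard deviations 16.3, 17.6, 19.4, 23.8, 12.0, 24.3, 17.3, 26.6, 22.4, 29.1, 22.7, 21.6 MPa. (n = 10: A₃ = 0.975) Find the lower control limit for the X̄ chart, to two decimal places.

710.67

X̄̄ = (734.7 + 717.7 + 730.2 + 740.3 + 730.4 + 732.9 + 736.7 + 725.8 + 732.1 + 729.2 + 725.9 + 738.9) / 12 = 731.2333
s̄ = (16.3 + 17.6 + 19.4 + 23.8 + 12.0 + 24.3 + 17.3 + 26.6 + 22.4 + 29.1 + 22.7 + 21.6) / 12 = 21.0917
LCL = X̄̄ − A₃·s̄ = 731.2333 − 0.975 × 21.0917 = 710.6690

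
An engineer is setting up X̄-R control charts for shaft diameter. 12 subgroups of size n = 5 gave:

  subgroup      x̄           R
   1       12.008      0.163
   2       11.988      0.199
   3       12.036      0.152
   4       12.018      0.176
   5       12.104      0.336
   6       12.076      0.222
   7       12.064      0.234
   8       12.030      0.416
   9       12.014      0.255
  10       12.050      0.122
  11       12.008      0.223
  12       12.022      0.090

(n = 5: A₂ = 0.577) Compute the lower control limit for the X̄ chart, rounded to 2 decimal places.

11.91

X̄̄ = (12.008 + 11.988 + 12.036 + 12.018 + 12.104 + 12.076 + 12.064 + 12.030 + 12.014 + 12.050 + 12.008 + 12.022) / 12 = 144.4180 / 12 = 12.0348
R̄ = (0.163 + 0.199 + 0.152 + 0.176 + 0.336 + 0.222 + 0.234 + 0.416 + 0.255 + 0.122 + 0.223 + 0.090) / 12 = 2.5880 / 12 = 0.2157
LCL = X̄̄ − A₂·R̄ = 12.0348 − 0.577 × 0.2157 = 11.9104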